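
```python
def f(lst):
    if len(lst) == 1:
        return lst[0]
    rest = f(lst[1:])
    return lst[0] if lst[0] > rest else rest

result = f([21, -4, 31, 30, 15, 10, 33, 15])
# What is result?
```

Recursive max over [21, -4, 31, 30, 15, 10, 33, 15] = 33

Answer: 33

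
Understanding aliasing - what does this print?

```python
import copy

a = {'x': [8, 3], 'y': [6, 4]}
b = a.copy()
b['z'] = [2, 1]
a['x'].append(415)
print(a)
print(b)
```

Key concept: shallow copy of dict with mutable values.
Step by step:
`a = {'x': [8, 3], 'y': [6, 4]}` → a = {'x': [8, 3], 'y': [6, 4]}
`b = a.copy()` → b = {'x': [8, 3], 'y': [6, 4]}
`b['z'] = [2, 1]` → b = {'x': [8, 3], 'y': [6, 4], 'z': [2, 1]}
`a['x'].append(415)` → a = {'x': [8, 3, 415], 'y': [6, 4]}; b = {'x': [8, 3, 415], 'y': [6, 4], 'z': [2, 1]}
`print(a)` → prints {'x': [8, 3, 415], 'y': [6, 4]}
`print(b)` → prints {'x': [8, 3, 415], 'y': [6, 4], 'z': [2, 1]}

Answer:
{'x': [8, 3, 415], 'y': [6, 4]}
{'x': [8, 3, 415], 'y': [6, 4], 'z': [2, 1]}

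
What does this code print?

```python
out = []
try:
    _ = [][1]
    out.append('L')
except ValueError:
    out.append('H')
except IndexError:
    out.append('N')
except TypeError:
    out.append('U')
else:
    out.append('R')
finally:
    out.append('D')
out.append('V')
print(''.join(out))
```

Execution trace: 'N' (except IndexError) → 'D' (finally) → 'V' (after the try/except). Output: NDV

Answer: NDV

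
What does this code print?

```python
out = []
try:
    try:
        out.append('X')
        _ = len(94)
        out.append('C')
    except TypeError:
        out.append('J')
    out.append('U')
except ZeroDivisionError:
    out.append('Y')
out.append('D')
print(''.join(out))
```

Execution trace: 'X' (inner try body) → 'J' (inner except TypeError) → 'U' (try body, no exception) → 'D' (after the try/except). Output: XJUD

Answer: XJUD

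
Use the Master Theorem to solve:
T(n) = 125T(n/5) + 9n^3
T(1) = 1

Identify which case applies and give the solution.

a=125, b=5, f(n)=9n^3. log_5(125) = 3. Since c=3 = 3, Case 2 applies: T(n) = Θ(n^log_b(a) · log n) = O(n^3 log n).

Answer: O(n^3 log n) - Case 2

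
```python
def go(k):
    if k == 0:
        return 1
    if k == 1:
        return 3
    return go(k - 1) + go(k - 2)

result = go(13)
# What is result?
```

Build up from base cases: go(0)=1, go(1)=3, go(2)=4, go(3)=7, go(4)=11, go(5)=18, go(6)=29, ..., go(13)=843

Answer: 843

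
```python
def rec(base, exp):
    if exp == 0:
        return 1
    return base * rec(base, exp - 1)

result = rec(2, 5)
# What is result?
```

rec(2, 5) = 2 * 2 * 2 * 2 * 2 = 32

Answer: 32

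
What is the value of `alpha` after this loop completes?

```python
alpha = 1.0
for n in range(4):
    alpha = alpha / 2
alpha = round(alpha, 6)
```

Halving LR 4 times: 1 / 2^4
`alpha` takes the values: 1.0 → 0.5 → 0.25 → 0.125 → 0.0625

Answer: 0.0625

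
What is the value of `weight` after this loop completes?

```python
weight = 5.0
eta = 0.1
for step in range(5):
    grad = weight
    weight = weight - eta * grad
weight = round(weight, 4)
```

Gradient descent: w = 5.0 * (1 - 0.1)^5
`weight` takes the values: 5.0 → 4.5 → 4.05 → 3.645 → 3.2805 → 2.95245 → 2.9524

Answer: 2.9524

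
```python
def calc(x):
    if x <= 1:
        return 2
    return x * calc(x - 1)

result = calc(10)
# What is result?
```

calc(10) = 10 * 9 * 8 * 7 * 6 * 5 * 4 * 3 * 2 * 2 = 7257600

Answer: 7257600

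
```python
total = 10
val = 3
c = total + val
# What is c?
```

Trace:
`total = 10` → total = 10
`val = 3` → val = 3
`c = total + val` → c = 13
So c = 13

Answer: 13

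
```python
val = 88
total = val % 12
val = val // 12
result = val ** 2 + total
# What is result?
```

Trace:
`val = 88` → val = 88
`total = val % 12` → total = 4
`val = val // 12` → val = 7
`result = val ** 2 + total` → result = 53
So result = 53

Answer: 53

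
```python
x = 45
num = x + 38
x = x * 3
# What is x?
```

Trace:
`x = 45` → x = 45
`num = x + 38` → num = 83
`x = x * 3` → x = 135
So x = 135

Answer: 135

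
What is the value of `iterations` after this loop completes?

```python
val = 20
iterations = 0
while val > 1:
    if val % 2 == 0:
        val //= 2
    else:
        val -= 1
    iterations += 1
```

Steps to reduce 20 to 1
`iterations` takes the values: 0 → 1 → 2 → 3 → 4 → 5

Answer: 5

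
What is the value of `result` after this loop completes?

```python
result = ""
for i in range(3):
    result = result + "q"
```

Repeat 'q' 3 times
`result` takes the values: "" → "q" → "qq" → "qqq"

Answer: "qqq"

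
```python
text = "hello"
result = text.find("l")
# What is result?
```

Trace:
`text = "hello"` → text = 'hello'
`result = text.find("l")` → result = 2
So result = 2

Answer: 2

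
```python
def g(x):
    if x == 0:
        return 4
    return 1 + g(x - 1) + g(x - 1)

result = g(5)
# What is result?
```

g(x) = 1 + 2·g(x-1), g(0)=4. Closed form: (4+1)·2^5 - 1 = 159.

Answer: 159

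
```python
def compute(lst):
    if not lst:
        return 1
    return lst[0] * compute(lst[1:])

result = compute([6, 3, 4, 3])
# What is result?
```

Product over [6, 3, 4, 3] = 6 * 3 * 4 * 3 = 216

Answer: 216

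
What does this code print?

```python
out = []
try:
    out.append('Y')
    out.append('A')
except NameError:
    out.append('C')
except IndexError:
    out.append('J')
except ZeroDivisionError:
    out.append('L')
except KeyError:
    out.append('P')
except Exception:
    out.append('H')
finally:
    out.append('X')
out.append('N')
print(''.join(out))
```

Execution trace: 'Y' (try body) → 'A' (try body, no exception) → 'X' (finally) → 'N' (after the try/except). Output: YAXN

Answer: YAXN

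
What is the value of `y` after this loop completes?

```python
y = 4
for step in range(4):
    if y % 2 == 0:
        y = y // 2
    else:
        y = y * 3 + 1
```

Collatz-style transformation from 4
`y` takes the values: 4 → 2 → 1 → 4 → 2

Answer: 2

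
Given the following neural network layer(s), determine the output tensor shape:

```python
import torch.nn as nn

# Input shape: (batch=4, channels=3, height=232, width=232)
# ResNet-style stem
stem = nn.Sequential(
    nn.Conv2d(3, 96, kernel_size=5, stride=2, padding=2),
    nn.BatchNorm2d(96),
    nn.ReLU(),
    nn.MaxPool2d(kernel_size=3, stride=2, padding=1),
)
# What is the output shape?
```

Input: (4, 3, 232, 232) -> after Conv2d 5x5 stride=2: (4, 96, 116, 116) -> Output: (4, 96, 58, 58)

Answer: (4, 96, 58, 58)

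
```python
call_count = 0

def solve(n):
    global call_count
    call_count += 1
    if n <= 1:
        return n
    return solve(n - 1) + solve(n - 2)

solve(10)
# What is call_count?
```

Calls(n) = 1 + Calls(n-1) + Calls(n-2); Calls(0)=Calls(1)=1. For n=10 this gives 177.

Answer: 177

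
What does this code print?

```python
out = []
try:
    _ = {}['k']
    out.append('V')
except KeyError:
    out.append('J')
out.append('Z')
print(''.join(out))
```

Execution trace: 'J' (except KeyError) → 'Z' (after the try/except). Output: JZ

Answer: JZ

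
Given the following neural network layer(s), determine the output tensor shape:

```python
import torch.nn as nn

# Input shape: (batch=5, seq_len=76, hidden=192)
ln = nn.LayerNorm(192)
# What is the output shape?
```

Input: (5, 76, 192) -> Output: (5, 76, 192)

Answer: (5, 76, 192)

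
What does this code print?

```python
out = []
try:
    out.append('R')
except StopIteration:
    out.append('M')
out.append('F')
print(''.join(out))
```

Execution trace: 'R' (try body, no exception) → 'F' (after the try/except). Output: RF

Answer: RF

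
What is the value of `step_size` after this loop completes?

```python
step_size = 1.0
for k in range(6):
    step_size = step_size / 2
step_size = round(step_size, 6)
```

Halving LR 6 times: 1 / 2^6
`step_size` takes the values: 1.0 → 0.5 → 0.25 → 0.125 → 0.0625 → 0.03125 → 0.015625

Answer: 0.015625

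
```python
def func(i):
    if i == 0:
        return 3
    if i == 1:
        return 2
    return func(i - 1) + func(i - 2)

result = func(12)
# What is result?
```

Build up from base cases: func(0)=3, func(1)=2, func(2)=5, func(3)=7, func(4)=12, func(5)=19, func(6)=31, ..., func(12)=555

Answer: 555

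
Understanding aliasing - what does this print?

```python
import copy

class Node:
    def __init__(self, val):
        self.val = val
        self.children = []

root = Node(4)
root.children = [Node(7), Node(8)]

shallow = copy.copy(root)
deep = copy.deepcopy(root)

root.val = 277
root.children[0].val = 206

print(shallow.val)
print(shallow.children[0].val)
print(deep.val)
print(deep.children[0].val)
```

Key concept: deep copy with custom objects.
Step by step:
`root = Node(4)` → root = Node(val=4, children=[])
`root.children = [Node(7), Node(8)]` → root = Node(val=4, children=[Node(val=7, children=[]), Node(val=8, children=[])])
`shallow = copy.copy(root)` → shallow = Node(val=4, children=[Node(val=7, children=[]), Node(val=8, children=[])])
`deep = copy.deepcopy(root)` → deep = Node(val=4, children=[Node(val=7, children=[]), Node(val=8, children=[])])
`root.val = 277` → root = Node(val=277, children=[Node(val=7, children=[]), Node(val=8, children=[])])
`root.children[0].val = 206` → root = Node(val=277, children=[Node(val=206, children=[]), Node(val=8, children=[])]); shallow = Node(val=4, children=[Node(val=206, children=[]), Node(val=8, children=[])])
`print(shallow.val)` → prints 4
`print(shallow.children[0].val)` → prints 206
`print(deep.val)` → prints 4
`print(deep.children[0].val)` → prints 7

Answer:
4
206
4
7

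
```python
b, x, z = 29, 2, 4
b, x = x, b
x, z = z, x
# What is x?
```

Trace:
`b, x, z = 29, 2, 4` → b = 29; x = 2; z = 4
`b, x = x, b` → b = 2; x = 29
`x, z = z, x` → x = 4; z = 29
So x = 4

Answer: 4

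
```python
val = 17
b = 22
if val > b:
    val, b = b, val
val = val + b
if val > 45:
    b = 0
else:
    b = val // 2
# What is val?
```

Trace:
`val = 17` → val = 17
`b = 22` → b = 22
`if val > b: ...` → val > b is False → no variable changes
`val = val + b` → val = 39
`if val > 45: ...` → val > 45 is False, take else branch → b = 19
So val = 39

Answer: 39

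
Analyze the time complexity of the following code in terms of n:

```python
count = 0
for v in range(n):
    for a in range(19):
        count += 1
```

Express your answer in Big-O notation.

Each loop level contributes: n × 1. Multiplying the contributions gives O(n).

Answer: O(n)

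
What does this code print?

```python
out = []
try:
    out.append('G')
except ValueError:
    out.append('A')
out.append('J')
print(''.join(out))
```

Execution trace: 'G' (try body, no exception) → 'J' (after the try/except). Output: GJ

Answer: GJ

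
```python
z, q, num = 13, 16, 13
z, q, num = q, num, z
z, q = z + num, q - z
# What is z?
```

Trace:
`z, q, num = 13, 16, 13` → z = 13; q = 16; num = 13
`z, q, num = q, num, z` → z = 16; q = 13; num = 13
`z, q = z + num, q - z` → z = 29; q = -3
So z = 29

Answer: 29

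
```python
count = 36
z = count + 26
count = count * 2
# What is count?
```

Trace:
`count = 36` → count = 36
`z = count + 26` → z = 62
`count = count * 2` → count = 72
So count = 72

Answer: 72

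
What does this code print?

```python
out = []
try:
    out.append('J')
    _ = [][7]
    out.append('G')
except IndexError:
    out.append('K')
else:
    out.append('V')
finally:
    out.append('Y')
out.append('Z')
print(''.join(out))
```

Execution trace: 'J' (try body) → 'K' (except IndexError) → 'Y' (finally) → 'Z' (after the try/except). Output: JKYZ

Answer: JKYZ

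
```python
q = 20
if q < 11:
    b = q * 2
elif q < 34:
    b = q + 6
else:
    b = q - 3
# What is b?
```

Trace:
`q = 20` → q = 20
`if q < 11: ...` → q < 11 is False, q < 34 is True → b = 26
So b = 26

Answer: 26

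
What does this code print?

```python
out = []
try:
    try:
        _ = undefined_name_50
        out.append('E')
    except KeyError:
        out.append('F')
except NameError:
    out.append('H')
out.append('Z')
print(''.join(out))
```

Execution trace: 'H' (outer except NameError) → 'Z' (after the try/except). Output: HZ

Answer: HZ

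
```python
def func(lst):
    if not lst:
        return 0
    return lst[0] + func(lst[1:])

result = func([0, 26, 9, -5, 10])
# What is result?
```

0 + 26 + 9 + (-5) + 10 + 0 = 40

Answer: 40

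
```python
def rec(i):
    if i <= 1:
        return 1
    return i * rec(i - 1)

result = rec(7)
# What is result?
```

rec(7) = 7 * 6 * 5 * 4 * 3 * 2 * 1 = 5040

Answer: 5040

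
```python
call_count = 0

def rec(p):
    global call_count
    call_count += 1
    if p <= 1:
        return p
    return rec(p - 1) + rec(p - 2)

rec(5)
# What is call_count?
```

Calls(p) = 1 + Calls(p-1) + Calls(p-2); Calls(0)=Calls(1)=1. For p=5 this gives 15.

Answer: 15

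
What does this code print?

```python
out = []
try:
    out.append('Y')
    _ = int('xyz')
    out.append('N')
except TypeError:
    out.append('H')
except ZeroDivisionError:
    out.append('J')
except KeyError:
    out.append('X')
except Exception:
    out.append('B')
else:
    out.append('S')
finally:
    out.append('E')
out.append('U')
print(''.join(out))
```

Execution trace: 'Y' (try body) → 'B' (except Exception) → 'E' (finally) → 'U' (after the try/except). Output: YBEU

Answer: YBEU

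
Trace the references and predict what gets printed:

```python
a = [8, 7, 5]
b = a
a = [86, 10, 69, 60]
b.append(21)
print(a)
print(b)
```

Key concept: rebinding vs mutation: a is rebound to a new list, b still points at the original.
Step by step:
`a = [8, 7, 5]` → a = [8, 7, 5]
`b = a` → b = [8, 7, 5] (same object as a)
`a = [86, 10, 69, 60]` → a = [86, 10, 69, 60]
`b.append(21)` → b = [8, 7, 5, 21]
`print(a)` → prints [86, 10, 69, 60]
`print(b)` → prints [8, 7, 5, 21]

Answer:
[86, 10, 69, 60]
[8, 7, 5, 21]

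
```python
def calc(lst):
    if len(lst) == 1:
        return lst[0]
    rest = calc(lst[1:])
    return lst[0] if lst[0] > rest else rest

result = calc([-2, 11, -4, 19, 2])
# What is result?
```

Recursive max over [-2, 11, -4, 19, 2] = 19

Answer: 19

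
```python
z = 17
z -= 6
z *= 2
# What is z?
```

Trace:
`z = 17` → z = 17
`z -= 6` → z = 11
`z *= 2` → z = 22
So z = 22

Answer: 22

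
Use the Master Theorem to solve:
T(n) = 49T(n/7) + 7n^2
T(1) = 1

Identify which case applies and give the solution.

a=49, b=7, f(n)=7n^2. log_7(49) = 2. Since c=2 = 2, Case 2 applies: T(n) = Θ(n^log_b(a) · log n) = O(n^2 log n).

Answer: O(n^2 log n) - Case 2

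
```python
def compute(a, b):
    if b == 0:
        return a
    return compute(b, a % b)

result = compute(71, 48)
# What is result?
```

compute(71, 48) -> compute(48, 23) -> compute(23, 2) -> compute(2, 1) -> compute(1, 0) -> 1

Answer: 1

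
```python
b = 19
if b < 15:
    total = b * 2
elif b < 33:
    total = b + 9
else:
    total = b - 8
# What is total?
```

Trace:
`b = 19` → b = 19
`if b < 15: ...` → b < 15 is False, b < 33 is True → total = 28
So total = 28

Answer: 28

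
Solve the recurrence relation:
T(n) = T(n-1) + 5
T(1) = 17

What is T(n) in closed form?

Unrolling: T(n) = T(1) + 5·(n-1) = 17 + 5(n-1) = 5n + 12.

Answer: T(n) = 5n + 12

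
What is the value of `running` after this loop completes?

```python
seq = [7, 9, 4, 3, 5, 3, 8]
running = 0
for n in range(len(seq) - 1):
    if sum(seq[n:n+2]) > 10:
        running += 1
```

Count windows with sum > 10
`running` takes the values: 0 → 1 → 2 → 3

Answer: 3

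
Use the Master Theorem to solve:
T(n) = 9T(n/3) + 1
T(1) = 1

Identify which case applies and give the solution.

a=9, b=3, f(n)=1. log_3(9) = 2. Since c=0 < 2, Case 1 applies: T(n) = Θ(n^log_b(a)) = O(n^2).

Answer: O(n^2) - Case 1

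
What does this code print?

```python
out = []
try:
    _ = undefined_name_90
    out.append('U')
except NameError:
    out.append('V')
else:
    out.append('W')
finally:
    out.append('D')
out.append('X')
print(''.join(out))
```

Execution trace: 'V' (except NameError) → 'D' (finally) → 'X' (after the try/except). Output: VDX

Answer: VDX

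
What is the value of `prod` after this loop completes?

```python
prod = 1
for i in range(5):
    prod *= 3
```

3^5 = 243
`prod` takes the values: 1 → 3 → 9 → 27 → 81 → 243

Answer: 243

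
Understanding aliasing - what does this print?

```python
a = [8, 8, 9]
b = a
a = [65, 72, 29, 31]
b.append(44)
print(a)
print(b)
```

Key concept: rebinding vs mutation: a is rebound to a new list, b still points at the original.
Step by step:
`a = [8, 8, 9]` → a = [8, 8, 9]
`b = a` → b = [8, 8, 9] (same object as a)
`a = [65, 72, 29, 31]` → a = [65, 72, 29, 31]
`b.append(44)` → b = [8, 8, 9, 44]
`print(a)` → prints [65, 72, 29, 31]
`print(b)` → prints [8, 8, 9, 44]

Answer:
[65, 72, 29, 31]
[8, 8, 9, 44]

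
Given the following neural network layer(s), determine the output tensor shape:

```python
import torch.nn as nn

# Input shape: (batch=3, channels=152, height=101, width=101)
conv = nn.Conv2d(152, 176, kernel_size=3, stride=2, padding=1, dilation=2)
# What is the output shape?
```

Input: (3, 152, 101, 101) -> Output: (3, 176, 50, 50)

Answer: (3, 176, 50, 50)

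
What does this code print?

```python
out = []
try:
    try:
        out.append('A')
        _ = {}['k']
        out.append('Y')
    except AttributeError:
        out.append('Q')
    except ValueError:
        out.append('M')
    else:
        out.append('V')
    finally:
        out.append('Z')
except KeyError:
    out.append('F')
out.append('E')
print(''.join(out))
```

Execution trace: 'A' (try body) → 'Z' (finally) → 'F' (outer except KeyError) → 'E' (after the try/except). Output: AZFE

Answer: AZFE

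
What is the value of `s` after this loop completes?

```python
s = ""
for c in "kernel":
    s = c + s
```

Reverse 'kernel'
`s` takes the values: "" → "k" → "ek" → "rek" → "nrek" → "enrek" → "lenrek"

Answer: "lenrek"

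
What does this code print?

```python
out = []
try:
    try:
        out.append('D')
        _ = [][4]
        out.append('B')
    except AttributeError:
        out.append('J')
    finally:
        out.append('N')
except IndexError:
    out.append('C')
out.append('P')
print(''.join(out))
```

Execution trace: 'D' (try body) → 'N' (finally) → 'C' (outer except IndexError) → 'P' (after the try/except). Output: DNCP

Answer: DNCP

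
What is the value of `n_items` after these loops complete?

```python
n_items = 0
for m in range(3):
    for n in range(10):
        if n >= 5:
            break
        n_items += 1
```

Inner breaks at 5, outer runs 3 times
`n_items` takes the values: 0 → 1 → 2 → 3 → 4 → 5 → 6 → 7 → 8 → 9 → 10 → 11 → 12 → 13 → 14 → 15

Answer: 15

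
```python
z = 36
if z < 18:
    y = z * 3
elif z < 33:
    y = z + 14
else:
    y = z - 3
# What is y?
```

Trace:
`z = 36` → z = 36
`if z < 18: ...` → z < 18 is False, z < 33 is False, take else branch → y = 33
So y = 33

Answer: 33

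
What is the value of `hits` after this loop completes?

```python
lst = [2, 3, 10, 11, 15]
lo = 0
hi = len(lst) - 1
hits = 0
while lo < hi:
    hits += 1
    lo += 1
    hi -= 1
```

Iterations until pointers meet (list length 5)
`hits` takes the values: 0 → 1 → 2

Answer: 2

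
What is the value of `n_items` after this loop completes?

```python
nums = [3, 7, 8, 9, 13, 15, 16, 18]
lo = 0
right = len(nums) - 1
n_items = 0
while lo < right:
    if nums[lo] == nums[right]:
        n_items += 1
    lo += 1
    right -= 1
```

Count matching pairs from ends
`n_items` takes the values: 0

Answer: 0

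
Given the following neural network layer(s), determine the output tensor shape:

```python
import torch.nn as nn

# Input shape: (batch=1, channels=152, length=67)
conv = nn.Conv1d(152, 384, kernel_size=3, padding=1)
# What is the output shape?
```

Input: (1, 152, 67) -> Output: (1, 384, 67)

Answer: (1, 384, 67)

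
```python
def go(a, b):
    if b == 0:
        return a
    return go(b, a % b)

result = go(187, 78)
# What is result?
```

go(187, 78) -> go(78, 31) -> go(31, 16) -> go(16, 15) -> go(15, 1) -> go(1, 0) -> 1

Answer: 1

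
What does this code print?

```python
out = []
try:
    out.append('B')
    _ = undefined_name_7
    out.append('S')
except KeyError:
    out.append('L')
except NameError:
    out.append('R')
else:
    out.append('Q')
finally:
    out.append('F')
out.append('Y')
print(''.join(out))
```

Execution trace: 'B' (try body) → 'R' (except NameError) → 'F' (finally) → 'Y' (after the try/except). Output: BRFY

Answer: BRFY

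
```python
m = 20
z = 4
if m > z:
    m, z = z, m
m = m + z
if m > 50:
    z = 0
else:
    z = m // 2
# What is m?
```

Trace:
`m = 20` → m = 20
`z = 4` → z = 4
`if m > z: ...` → m > z is True → m = 4; z = 20
`m = m + z` → m = 24
`if m > 50: ...` → m > 50 is False, take else branch → z = 12
So m = 24

Answer: 24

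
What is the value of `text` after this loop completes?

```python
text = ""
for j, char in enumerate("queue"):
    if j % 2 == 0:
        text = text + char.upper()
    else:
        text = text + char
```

Uppercase even positions in 'queue'
`text` takes the values: "" → "Q" → "Qu" → "QuE" → "QuEu" → "QuEuE"

Answer: "QuEuE"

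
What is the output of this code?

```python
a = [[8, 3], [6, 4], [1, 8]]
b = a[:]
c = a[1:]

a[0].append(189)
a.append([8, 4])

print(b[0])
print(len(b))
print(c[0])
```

Key concept: slice with nested mutation.
Step by step:
`a = [[8, 3], [6, 4], [1, 8]]` → a = [[8, 3], [6, 4], [1, 8]]
`b = a[:]` → b = [[8, 3], [6, 4], [1, 8]]
`c = a[1:]` → c = [[6, 4], [1, 8]]
`a[0].append(189)` → a = [[8, 3, 189], [6, 4], [1, 8]]; b = [[8, 3, 189], [6, 4], [1, 8]]
`a.append([8, 4])` → a = [[8, 3, 189], [6, 4], [1, 8], [8, 4]]
`print(b[0])` → prints [8, 3, 189]
`print(len(b))` → prints 3
`print(c[0])` → prints [6, 4]

Answer:
[8, 3, 189]
3
[6, 4]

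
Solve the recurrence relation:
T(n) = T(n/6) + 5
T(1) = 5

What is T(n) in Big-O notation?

Each step divides n by 6 and adds 5. After log_6(n) steps we reach T(1)=5. So T(n) = 5·log_6(n) + 5 = O(log n).

Answer: O(log n)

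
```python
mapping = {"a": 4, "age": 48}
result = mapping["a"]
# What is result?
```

Trace:
`mapping = {"a": 4, "age": 48}` → mapping = {'a': 4, 'age': 48}
`result = mapping["a"]` → result = 4
So result = 4

Answer: 4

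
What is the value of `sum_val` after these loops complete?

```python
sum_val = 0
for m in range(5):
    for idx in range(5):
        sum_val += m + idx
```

Sum of all m+idx for m,idx in 5x5
`sum_val` takes the values: 0 → 1 → 3 → 6 → 10 → 11 → 13 → 16 → 20 → 25 → 27 → 30 → 34 → 39 → 45 → 48 → 52 → 57 → 63 → 70 → 74 → 79 → 85 → 92 → 100

Answer: 100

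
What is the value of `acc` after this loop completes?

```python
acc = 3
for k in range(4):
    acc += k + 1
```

Start at 3, add 1 to 4 = 13
`acc` takes the values: 3 → 4 → 6 → 9 → 13

Answer: 13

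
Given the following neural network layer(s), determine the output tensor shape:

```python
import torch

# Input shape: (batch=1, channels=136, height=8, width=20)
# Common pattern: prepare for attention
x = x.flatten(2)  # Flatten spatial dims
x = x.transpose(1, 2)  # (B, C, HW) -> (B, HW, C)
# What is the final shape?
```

Input: (1, 136, 8, 20) -> after flatten(2): (1, 136, 160) -> Output: (1, 160, 136)

Answer: (1, 160, 136)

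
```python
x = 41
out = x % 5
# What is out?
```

Trace:
`x = 41` → x = 41
`out = x % 5` → out = 1
So out = 1

Answer: 1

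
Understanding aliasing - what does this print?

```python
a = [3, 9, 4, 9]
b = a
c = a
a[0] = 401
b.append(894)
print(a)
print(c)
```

Key concept: multiple aliases.
Step by step:
`a = [3, 9, 4, 9]` → a = [3, 9, 4, 9]
`b = a` → b = [3, 9, 4, 9] (same object as a)
`c = a` → c = [3, 9, 4, 9] (same object as a, b)
`a[0] = 401` → a = [401, 9, 4, 9] (same object as b, c); b = [401, 9, 4, 9] (same object as a, c); c = [401, 9, 4, 9] (same object as a, b)
`b.append(894)` → a = [401, 9, 4, 9, 894] (same object as b, c); b = [401, 9, 4, 9, 894] (same object as a, c); c = [401, 9, 4, 9, 894] (same object as a, b)
`print(a)` → prints [401, 9, 4, 9, 894]
`print(c)` → prints [401, 9, 4, 9, 894]

Answer:
[401, 9, 4, 9, 894]
[401, 9, 4, 9, 894]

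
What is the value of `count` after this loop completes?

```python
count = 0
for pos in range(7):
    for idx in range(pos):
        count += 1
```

Triangle number: 0+1+2+...+6
`count` takes the values: 0 → 1 → 2 → 3 → 4 → 5 → 6 → 7 → 8 → 9 → 10 → 11 → 12 → 13 → 14 → 15 → 16 → 17 → 18 → 19 → 20 → 21

Answer: 21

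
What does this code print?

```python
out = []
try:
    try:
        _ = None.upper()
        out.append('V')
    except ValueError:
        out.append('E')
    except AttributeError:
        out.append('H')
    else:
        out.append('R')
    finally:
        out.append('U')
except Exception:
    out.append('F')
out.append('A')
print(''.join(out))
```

Execution trace: 'H' (inner except AttributeError) → 'U' (inner finally) → 'A' (after the try/except). Output: HUA

Answer: HUA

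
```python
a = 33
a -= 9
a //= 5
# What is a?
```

Trace:
`a = 33` → a = 33
`a -= 9` → a = 24
`a //= 5` → a = 4
So a = 4

Answer: 4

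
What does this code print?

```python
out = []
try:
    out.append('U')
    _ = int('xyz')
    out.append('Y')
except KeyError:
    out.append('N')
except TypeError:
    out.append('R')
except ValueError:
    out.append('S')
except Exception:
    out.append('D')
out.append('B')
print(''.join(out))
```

Execution trace: 'U' (try body) → 'S' (except ValueError) → 'B' (after the try/except). Output: USB

Answer: USB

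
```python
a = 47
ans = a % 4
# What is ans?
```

Trace:
`a = 47` → a = 47
`ans = a % 4` → ans = 3
So ans = 3

Answer: 3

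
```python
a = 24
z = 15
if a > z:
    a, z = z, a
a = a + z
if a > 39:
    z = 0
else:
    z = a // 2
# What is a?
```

Trace:
`a = 24` → a = 24
`z = 15` → z = 15
`if a > z: ...` → a > z is True → a = 15; z = 24
`a = a + z` → a = 39
`if a > 39: ...` → a > 39 is False, take else branch → z = 19
So a = 39

Answer: 39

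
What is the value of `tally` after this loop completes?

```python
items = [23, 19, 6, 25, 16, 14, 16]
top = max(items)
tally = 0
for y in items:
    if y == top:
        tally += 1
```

Count of max value 25 in [23, 19, 6, 25, 16, 14, 16]
`tally` takes the values: 0 → 1

Answer: 1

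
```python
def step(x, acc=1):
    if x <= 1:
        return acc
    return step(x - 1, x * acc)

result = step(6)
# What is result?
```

Accumulator trace (n, acc): (6, 1) -> (5, 6) -> (4, 30) -> (3, 120) -> (2, 360) -> (1, 720) -> return 720

Answer: 720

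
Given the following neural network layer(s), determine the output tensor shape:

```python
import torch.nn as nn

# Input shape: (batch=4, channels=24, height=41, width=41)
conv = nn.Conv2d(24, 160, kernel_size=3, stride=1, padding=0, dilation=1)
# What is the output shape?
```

Input: (4, 24, 41, 41) -> Output: (4, 160, 39, 39)

Answer: (4, 160, 39, 39)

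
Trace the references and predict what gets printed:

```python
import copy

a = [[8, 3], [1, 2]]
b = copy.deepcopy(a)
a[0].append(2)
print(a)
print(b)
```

Key concept: deep copy is fully independent.
Step by step:
`a = [[8, 3], [1, 2]]` → a = [[8, 3], [1, 2]]
`b = copy.deepcopy(a)` → b = [[8, 3], [1, 2]]
`a[0].append(2)` → a = [[8, 3, 2], [1, 2]]
`print(a)` → prints [[8, 3, 2], [1, 2]]
`print(b)` → prints [[8, 3], [1, 2]]

Answer:
[[8, 3, 2], [1, 2]]
[[8, 3], [1, 2]]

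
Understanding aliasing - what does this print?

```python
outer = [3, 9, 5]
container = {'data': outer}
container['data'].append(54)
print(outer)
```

Key concept: dict holds reference to list.
Step by step:
`outer = [3, 9, 5]` → outer = [3, 9, 5]
`container = {'data': outer}` → container = {'data': [3, 9, 5]}
`container['data'].append(54)` → outer = [3, 9, 5, 54]; container = {'data': [3, 9, 5, 54]}
`print(outer)` → prints [3, 9, 5, 54]

Answer: [3, 9, 5, 54]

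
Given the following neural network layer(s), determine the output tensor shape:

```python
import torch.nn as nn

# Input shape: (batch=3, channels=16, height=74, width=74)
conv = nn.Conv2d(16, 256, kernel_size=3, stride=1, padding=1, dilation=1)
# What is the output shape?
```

Input: (3, 16, 74, 74) -> Output: (3, 256, 74, 74)

Answer: (3, 256, 74, 74)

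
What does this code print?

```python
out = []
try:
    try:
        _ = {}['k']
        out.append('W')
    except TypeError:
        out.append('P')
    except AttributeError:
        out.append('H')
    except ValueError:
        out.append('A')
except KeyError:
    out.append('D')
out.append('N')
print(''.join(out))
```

Execution trace: 'D' (outer except KeyError) → 'N' (after the try/except). Output: DN

Answer: DN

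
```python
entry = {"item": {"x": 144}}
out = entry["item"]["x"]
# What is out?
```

Trace:
`entry = {"item": {"x": 144}}` → entry = {'item': {'x': 144}}
`out = entry["item"]["x"]` → out = 144
So out = 144

Answer: 144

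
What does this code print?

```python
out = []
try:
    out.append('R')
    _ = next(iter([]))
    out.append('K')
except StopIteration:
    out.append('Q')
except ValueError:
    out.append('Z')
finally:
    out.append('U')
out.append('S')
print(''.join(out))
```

Execution trace: 'R' (try body) → 'Q' (except StopIteration) → 'U' (finally) → 'S' (after the try/except). Output: RQUS

Answer: RQUS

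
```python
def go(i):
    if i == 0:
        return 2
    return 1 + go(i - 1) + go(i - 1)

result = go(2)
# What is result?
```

go(i) = 1 + 2·go(i-1), go(0)=2. Closed form: (2+1)·2^2 - 1 = 11.

Answer: 11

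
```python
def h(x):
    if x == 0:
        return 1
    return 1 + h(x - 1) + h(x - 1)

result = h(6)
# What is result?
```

h(x) = 1 + 2·h(x-1), h(0)=1. Closed form: (1+1)·2^6 - 1 = 127.

Answer: 127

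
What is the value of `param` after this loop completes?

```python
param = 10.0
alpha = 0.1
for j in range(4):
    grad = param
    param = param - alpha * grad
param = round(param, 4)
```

Gradient descent: w = 10.0 * (1 - 0.1)^4
`param` takes the values: 10.0 → 9.0 → 8.1 → 7.29 → 6.561

Answer: 6.561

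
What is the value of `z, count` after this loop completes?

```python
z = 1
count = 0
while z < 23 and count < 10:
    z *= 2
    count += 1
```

Double until >= 23 or 10 iterations
`z, count` takes the values: (1, 0) → (2, 0) → (2, 1) → (4, 1) → (4, 2) → (8, 2) → (8, 3) → (16, 3) → (16, 4) → (32, 4) → (32, 5)

Answer: 32, 5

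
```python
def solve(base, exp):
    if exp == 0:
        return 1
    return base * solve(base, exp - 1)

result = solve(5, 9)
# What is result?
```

solve(5, 9) = 5 * 5 * 5 * 5 * 5 * 5 * 5 * 5 * 5 = 1953125

Answer: 1953125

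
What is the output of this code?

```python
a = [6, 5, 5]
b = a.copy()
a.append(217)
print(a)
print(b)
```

Key concept: list.copy() creates independent copy.
Step by step:
`a = [6, 5, 5]` → a = [6, 5, 5]
`b = a.copy()` → b = [6, 5, 5]
`a.append(217)` → a = [6, 5, 5, 217]
`print(a)` → prints [6, 5, 5, 217]
`print(b)` → prints [6, 5, 5]

Answer:
[6, 5, 5, 217]
[6, 5, 5]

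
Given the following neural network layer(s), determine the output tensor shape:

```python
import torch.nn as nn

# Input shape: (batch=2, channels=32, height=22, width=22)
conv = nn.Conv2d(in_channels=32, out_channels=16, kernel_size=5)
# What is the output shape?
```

Input: (2, 32, 22, 22) -> Output: (2, 16, 18, 18)

Answer: (2, 16, 18, 18)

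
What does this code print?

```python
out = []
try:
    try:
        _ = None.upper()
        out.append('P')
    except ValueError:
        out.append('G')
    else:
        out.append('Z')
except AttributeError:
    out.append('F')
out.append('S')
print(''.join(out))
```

Execution trace: 'F' (outer except AttributeError) → 'S' (after the try/except). Output: FS

Answer: FS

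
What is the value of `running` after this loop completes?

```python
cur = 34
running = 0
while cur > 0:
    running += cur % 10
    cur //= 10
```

Sum digits of 34
`running` takes the values: 0 → 4 → 7

Answer: 7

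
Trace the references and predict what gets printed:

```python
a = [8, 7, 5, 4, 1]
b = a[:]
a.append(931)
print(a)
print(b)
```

Key concept: slice [:] creates copy.
Step by step:
`a = [8, 7, 5, 4, 1]` → a = [8, 7, 5, 4, 1]
`b = a[:]` → b = [8, 7, 5, 4, 1]
`a.append(931)` → a = [8, 7, 5, 4, 1, 931]
`print(a)` → prints [8, 7, 5, 4, 1, 931]
`print(b)` → prints [8, 7, 5, 4, 1]

Answer:
[8, 7, 5, 4, 1, 931]
[8, 7, 5, 4, 1]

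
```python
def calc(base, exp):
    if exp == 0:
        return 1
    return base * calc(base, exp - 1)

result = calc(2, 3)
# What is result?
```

calc(2, 3) = 2 * 2 * 2 = 8

Answer: 8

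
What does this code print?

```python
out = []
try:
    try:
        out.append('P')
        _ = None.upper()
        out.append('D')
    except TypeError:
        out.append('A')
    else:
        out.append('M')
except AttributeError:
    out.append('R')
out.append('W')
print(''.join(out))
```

Execution trace: 'P' (inner try body) → 'R' (outer except AttributeError) → 'W' (after the try/except). Output: PRW

Answer: PRW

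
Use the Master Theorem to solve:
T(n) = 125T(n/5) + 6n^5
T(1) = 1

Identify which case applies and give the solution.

a=125, b=5, f(n)=6n^5. log_5(125) = 3. Since c=5 > 3 and the regularity condition holds (125(n/5)^5 = (125/5^5)n^5 with 125/5^5 < 1), Case 3 applies: T(n) = Θ(f(n)) = O(n^5).

Answer: O(n^5) - Case 3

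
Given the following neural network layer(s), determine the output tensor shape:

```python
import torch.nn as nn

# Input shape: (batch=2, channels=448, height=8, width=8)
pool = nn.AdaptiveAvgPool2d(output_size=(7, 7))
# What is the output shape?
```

Input: (2, 448, 8, 8) -> Output: (2, 448, 7, 7)

Answer: (2, 448, 7, 7)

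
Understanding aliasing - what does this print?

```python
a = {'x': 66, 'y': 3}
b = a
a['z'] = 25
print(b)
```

Key concept: dict aliasing.
Step by step:
`a = {'x': 66, 'y': 3}` → a = {'x': 66, 'y': 3}
`b = a` → b = {'x': 66, 'y': 3} (same object as a)
`a['z'] = 25` → a = {'x': 66, 'y': 3, 'z': 25} (same object as b); b = {'x': 66, 'y': 3, 'z': 25} (same object as a)
`print(b)` → prints {'x': 66, 'y': 3, 'z': 25}

Answer: {'x': 66, 'y': 3, 'z': 25}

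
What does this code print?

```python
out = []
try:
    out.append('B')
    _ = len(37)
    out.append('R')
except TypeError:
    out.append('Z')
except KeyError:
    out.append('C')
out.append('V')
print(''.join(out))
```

Execution trace: 'B' (try body) → 'Z' (except TypeError) → 'V' (after the try/except). Output: BZV

Answer: BZV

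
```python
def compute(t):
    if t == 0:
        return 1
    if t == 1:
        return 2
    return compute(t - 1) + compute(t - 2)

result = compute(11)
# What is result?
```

Build up from base cases: compute(0)=1, compute(1)=2, compute(2)=3, compute(3)=5, compute(4)=8, compute(5)=13, compute(6)=21, ..., compute(11)=233

Answer: 233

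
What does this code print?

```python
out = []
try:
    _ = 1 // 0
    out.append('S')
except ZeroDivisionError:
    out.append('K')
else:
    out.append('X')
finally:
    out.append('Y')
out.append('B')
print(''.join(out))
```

Execution trace: 'K' (except ZeroDivisionError) → 'Y' (finally) → 'B' (after the try/except). Output: KYB

Answer: KYB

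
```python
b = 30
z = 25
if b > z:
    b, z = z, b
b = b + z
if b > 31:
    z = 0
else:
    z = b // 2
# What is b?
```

Trace:
`b = 30` → b = 30
`z = 25` → z = 25
`if b > z: ...` → b > z is True → b = 25; z = 30
`b = b + z` → b = 55
`if b > 31: ...` → b > 31 is True → z = 0
So b = 55

Answer: 55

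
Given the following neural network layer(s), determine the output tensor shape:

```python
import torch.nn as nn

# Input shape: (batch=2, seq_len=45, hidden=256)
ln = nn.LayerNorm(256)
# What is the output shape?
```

Input: (2, 45, 256) -> Output: (2, 45, 256)

Answer: (2, 45, 256)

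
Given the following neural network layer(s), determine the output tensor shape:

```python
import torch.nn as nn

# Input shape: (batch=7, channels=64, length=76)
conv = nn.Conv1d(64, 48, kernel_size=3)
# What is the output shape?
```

Input: (7, 64, 76) -> Output: (7, 48, 74)

Answer: (7, 48, 74)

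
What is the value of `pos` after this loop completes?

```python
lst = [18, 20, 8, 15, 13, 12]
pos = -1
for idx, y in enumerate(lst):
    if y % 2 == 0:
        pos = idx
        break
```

First even number index in [18, 20, 8, 15, 13, 12]
`pos` takes the values: -1 → 0

Answer: 0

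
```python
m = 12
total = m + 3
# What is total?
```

Trace:
`m = 12` → m = 12
`total = m + 3` → total = 15
So total = 15

Answer: 15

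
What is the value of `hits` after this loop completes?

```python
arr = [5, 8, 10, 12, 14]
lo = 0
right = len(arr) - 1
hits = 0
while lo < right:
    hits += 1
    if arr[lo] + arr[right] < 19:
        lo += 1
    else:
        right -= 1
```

Steps to find pair summing to 19
`hits` takes the values: 0 → 1 → 2 → 3 → 4

Answer: 4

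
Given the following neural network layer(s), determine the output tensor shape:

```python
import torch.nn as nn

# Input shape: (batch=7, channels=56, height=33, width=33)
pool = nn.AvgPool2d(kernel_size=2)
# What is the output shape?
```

Input: (7, 56, 33, 33) -> Output: (7, 56, 16, 16)

Answer: (7, 56, 16, 16)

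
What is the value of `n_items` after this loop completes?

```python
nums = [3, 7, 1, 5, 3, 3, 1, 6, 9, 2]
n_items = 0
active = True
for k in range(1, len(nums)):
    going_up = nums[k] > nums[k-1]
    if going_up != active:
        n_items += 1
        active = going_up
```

Count direction changes in [3, 7, 1, 5, 3, 3, 1, 6, 9, 2]
`n_items` takes the values: 0 → 1 → 2 → 3 → 4 → 5

Answer: 5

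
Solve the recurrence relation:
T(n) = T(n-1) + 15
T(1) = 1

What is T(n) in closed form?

Unrolling: T(n) = T(1) + 15·(n-1) = 1 + 15(n-1) = 15n - 14.

Answer: T(n) = 15n - 14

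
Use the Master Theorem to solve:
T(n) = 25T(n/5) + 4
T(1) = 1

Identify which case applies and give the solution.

a=25, b=5, f(n)=4. log_5(25) = 2. Since c=0 < 2, Case 1 applies: T(n) = Θ(n^log_b(a)) = O(n^2).

Answer: O(n^2) - Case 1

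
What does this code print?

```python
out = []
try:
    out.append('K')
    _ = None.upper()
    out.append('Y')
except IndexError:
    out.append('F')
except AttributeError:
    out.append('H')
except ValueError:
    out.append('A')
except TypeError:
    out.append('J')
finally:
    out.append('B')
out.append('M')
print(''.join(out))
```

Execution trace: 'K' (try body) → 'H' (except AttributeError) → 'B' (finally) → 'M' (after the try/except). Output: KHBM

Answer: KHBM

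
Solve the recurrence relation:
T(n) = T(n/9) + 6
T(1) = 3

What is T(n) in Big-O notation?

Each step divides n by 9 and adds 6. After log_9(n) steps we reach T(1)=3. So T(n) = 6·log_9(n) + 3 = O(log n).

Answer: O(log n)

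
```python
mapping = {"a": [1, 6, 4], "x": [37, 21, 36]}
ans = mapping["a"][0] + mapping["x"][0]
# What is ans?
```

Trace:
`mapping = {"a": [1, 6, 4], "x": [37, 21, 36]}` → mapping = {'a': [1, 6, 4], 'x': [37, 21, 36]}
`ans = mapping["a"][0] + mapping["x"][0]` → ans = 38
So ans = 38

Answer: 38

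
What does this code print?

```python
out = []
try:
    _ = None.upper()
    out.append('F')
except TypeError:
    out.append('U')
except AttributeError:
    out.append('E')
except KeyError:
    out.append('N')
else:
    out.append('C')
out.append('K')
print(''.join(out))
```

Execution trace: 'E' (except AttributeError) → 'K' (after the try/except). Output: EK

Answer: EK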